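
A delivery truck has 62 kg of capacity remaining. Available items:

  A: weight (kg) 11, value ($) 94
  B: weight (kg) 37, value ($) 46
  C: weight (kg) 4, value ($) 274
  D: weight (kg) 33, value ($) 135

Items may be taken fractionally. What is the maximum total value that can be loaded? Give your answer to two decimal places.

Greedy by value/weight ratio, highest first.
Ratios (sorted): C 68.50, A 8.55, D 4.09, B 1.24
take C (4 @ 274); take A (11 @ 94); take D (33 @ 135); take 14/37 of B → 17.41. Capacity used 62/62.
Total value = 520.41

520.41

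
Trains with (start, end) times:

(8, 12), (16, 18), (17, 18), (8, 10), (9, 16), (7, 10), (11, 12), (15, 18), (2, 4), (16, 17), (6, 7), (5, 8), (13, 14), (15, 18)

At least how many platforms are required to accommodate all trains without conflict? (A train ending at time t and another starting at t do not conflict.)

The answer is the maximum number of intervals overlapping at any instant.
starts: [2, 5, 6, 7, 8, 8, 9, 11, 13, 15, 15, 16, 16, 17]
ends:   [4, 7, 8, 10, 10, 12, 12, 14, 16, 17, 18, 18, 18, 18]
s2→1 e4→0 s5→1 s6→2 e7→1 s7→2 e8→1 s8→2 s8→3 s9→4  — peak 4.

4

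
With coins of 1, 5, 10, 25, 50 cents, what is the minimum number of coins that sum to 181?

Use the largest denomination that fits, subtract, and repeat.
181 = 3×50 + 1×25 + 1×5 + 1×1
Total coins = 3 + 1 + 1 + 1 = 6

6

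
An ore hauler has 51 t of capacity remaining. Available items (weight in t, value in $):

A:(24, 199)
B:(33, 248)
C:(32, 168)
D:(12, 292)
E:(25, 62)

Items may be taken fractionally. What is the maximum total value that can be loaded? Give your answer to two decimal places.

Order: D (292/12=24.33) > A (199/24=8.29) > B (248/33=7.52) > C (168/32=5.25) > E (62/25=2.48)
Fill: take D (12 @ 292) → take A (24 @ 199) → take 15/33 of B → 112.73; 51/51 used.
Total value = 603.73

603.73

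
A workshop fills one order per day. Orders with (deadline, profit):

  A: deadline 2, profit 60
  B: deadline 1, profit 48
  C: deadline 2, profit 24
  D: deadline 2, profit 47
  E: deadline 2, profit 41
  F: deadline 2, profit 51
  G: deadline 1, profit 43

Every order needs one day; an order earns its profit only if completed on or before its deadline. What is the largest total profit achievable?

By profit: A(d2,60), F(d2,51), B(d1,48), D(d2,47), G(d1,43), E(d2,41), C(d2,24)
A→slot 2; F→slot 1; B skipped; D skipped; G skipped; E skipped; C skipped.
Profit = 51 + 60 = 111

111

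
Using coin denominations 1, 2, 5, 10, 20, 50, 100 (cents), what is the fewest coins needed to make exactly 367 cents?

Greedy: take as many of the largest coin as possible, then repeat with the remainder.
367 = 3×100 + 1×50 + 1×10 + 1×5 + 1×2
Total coins = 3 + 1 + 1 + 1 + 1 = 7

7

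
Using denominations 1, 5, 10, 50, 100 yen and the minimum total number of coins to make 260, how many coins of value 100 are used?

260 − 2×100→60 − 1×50→10 − 1×10→0
Count of 100: 2

2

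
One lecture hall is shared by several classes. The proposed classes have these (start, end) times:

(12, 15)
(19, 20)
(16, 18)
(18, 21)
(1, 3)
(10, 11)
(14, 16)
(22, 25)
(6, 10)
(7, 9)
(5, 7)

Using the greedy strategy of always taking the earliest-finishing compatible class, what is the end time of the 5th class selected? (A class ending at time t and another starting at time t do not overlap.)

15

Sorted by end: (1,3)  (5,7)  (7,9)  (6,10)  (10,11)  (12,15)  (14,16)  (16,18)  (19,20)  (18,21)  (22,25)
take (1,3); take (5,7); take (7,9); take (10,11); take (12,15); take (16,18); take (19,20); take (22,25).
Selected: (1,3) (5,7) (7,9) (10,11) (12,15) (16,18) (19,20) (22,25)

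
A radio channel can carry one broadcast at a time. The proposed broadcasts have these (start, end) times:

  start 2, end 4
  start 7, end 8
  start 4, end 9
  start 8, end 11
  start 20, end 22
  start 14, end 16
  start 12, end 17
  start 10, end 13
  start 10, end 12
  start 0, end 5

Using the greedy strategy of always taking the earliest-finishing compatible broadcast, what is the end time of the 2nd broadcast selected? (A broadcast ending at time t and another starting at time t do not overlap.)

Sorted by end: (2,4)  (0,5)  (7,8)  (4,9)  (8,11)  (10,12)  (10,13)  (14,16)  (12,17)  (20,22)
take (2,4); take (7,8); skip (4,9); take (8,11); skip (10,12); take (14,16); take (20,22).
Selected: (2,4) (7,8) (8,11) (14,16) (20,22)

8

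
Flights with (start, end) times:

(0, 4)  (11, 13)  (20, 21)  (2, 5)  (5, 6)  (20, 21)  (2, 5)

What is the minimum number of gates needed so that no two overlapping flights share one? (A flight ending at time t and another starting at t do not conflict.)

3

starts: [0, 2, 2, 5, 11, 20, 20]
ends:   [4, 5, 5, 6, 13, 21, 21]
s0→1 s2→2 s2→3  — peak 3.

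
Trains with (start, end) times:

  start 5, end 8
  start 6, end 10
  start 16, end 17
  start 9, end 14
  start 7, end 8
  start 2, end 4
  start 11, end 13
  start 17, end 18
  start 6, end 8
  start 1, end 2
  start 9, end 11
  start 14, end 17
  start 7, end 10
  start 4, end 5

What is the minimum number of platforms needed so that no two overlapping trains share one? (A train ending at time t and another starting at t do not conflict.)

5

Events (time:±→running): 1:+→1 2:-→0 2:+→1 4:-→0 4:+→1 5:-→0 5:+→1 6:+→2 6:+→3 7:+→4 7:+→5 … peak 5.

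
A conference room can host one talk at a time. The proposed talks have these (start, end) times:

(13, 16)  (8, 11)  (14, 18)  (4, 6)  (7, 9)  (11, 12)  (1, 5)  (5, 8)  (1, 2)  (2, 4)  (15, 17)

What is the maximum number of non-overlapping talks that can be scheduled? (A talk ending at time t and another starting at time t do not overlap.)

Sorted by end: (1,2)  (2,4)  (1,5)  (4,6)  (5,8)  (7,9)  (8,11)  (11,12)  (13,16)  (15,17)  (14,18)
take (1,2); take (2,4); skip (1,5); take (4,6); take (7,9); take (11,12); take (13,16); skip (15,17); skip (14,18).
Selected 6 talks.

6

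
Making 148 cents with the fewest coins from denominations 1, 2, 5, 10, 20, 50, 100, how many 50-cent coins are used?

0

Use the largest denomination that fits, subtract, and repeat.
148 − 1×100→48 − 2×20→8 − 1×5→3 − 1×2→1 − 1×1→0
Count of 50: 0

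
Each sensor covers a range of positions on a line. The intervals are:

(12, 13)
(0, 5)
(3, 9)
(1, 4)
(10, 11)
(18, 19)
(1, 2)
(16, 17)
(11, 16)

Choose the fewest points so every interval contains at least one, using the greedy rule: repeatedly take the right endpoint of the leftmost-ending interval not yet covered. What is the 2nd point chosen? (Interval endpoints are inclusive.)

By right end: [1,2]  [1,4]  [0,5]  [3,9]  [10,11]  [12,13]  [11,16]  [16,17]  [18,19]
[1,2] uncovered → point at 2; [3,9] uncovered → point at 9; [10,11] uncovered → point at 11; [12,13] uncovered → point at 13; [16,17] uncovered → point at 17; [18,19] uncovered → point at 19.
Points: 2, 9, 11, 13, 17, 19 (6 total).

9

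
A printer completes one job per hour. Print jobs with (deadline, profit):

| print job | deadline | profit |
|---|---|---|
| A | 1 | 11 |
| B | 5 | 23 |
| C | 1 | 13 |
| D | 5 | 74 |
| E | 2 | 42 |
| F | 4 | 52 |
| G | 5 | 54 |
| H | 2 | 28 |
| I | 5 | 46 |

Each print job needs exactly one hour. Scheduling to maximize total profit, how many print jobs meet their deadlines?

5

Sort by profit descending; place each in the latest free slot ≤ its deadline.
By profit: D(d5,74), G(d5,54), F(d4,52), I(d5,46), E(d2,42), H(d2,28), B(d5,23), C(d1,13), A(d1,11)
D→slot 5; G→slot 4; F→slot 3; I→slot 2; E→slot 1; H skipped; B skipped; C skipped; A skipped.
5 of 9 scheduled.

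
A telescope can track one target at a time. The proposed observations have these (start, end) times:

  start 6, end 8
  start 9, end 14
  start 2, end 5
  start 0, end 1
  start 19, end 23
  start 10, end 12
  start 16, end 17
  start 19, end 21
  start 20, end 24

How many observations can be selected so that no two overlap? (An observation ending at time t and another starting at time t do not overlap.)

6

Order by finish time; keep every interval that doesn't clash with the previous kept one.
Sorted by end: (0,1)  (2,5)  (6,8)  (10,12)  (9,14)  (16,17)  (19,21)  (19,23)  (20,24)
take (0,1); take (2,5); take (6,8); take (10,12); skip (9,14); take (16,17); take (19,21); skip (20,24).
Selected 6 observations.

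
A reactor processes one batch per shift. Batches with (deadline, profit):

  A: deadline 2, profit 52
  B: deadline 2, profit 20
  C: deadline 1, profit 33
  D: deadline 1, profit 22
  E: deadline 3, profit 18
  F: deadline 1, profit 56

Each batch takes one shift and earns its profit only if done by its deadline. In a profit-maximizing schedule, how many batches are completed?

3

Take jobs in profit order; each goes to the latest open slot no later than its deadline.
Profit order: F=56 A=52 C=33 D=22 B=20 E=18
Assign: F→slot 1, A→slot 2, C skipped, D skipped, B skipped, E→slot 3.
Slots: [1:F] [2:A] [3:E]
3 of 6 scheduled.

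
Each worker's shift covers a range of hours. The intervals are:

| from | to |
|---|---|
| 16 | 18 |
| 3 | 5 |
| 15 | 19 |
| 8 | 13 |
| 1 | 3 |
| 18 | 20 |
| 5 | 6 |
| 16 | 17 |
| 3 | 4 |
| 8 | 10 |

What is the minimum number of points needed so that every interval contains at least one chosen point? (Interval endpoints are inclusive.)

Sort by right endpoint; whenever an interval is uncovered, place a point at its right end.
Sorted: [1,3] [3,4] [3,5] [5,6] [8,10] [8,13] [16,17] [16,18] [15,19] [18,20]
{[1,3],[3,4],[3,5]} hit by 3; {[5,6]} hit by 6; {[8,10],[8,13]} hit by 10; {[16,17],[16,18],[15,19]} hit by 17; {[18,20]} hit by 20.
Points: 3, 6, 10, 17, 20 (5 total).

5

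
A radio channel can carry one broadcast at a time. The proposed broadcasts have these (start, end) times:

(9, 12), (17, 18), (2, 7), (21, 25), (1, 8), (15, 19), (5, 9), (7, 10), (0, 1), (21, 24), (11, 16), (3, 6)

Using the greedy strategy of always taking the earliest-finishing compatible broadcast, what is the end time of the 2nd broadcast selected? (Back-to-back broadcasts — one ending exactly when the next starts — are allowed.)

Sort by end time and greedily take each interval whose start is ≥ the last chosen end.
Sorted by end: (0,1)  (3,6)  (2,7)  (1,8)  (5,9)  (7,10)  (9,12)  (11,16)  (17,18)  (15,19)  (21,24)  (21,25)
take (0,1); take (3,6); skip (1,8); take (7,10); take (11,16); take (17,18); take (21,24).
Selected: (0,1) (3,6) (7,10) (11,16) (17,18) (21,24)

6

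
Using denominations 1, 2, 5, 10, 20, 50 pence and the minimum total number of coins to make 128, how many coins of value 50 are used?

2

128 − 2×50→28 − 1×20→8 − 1×5→3 − 1×2→1 − 1×1→0
Count of 50: 2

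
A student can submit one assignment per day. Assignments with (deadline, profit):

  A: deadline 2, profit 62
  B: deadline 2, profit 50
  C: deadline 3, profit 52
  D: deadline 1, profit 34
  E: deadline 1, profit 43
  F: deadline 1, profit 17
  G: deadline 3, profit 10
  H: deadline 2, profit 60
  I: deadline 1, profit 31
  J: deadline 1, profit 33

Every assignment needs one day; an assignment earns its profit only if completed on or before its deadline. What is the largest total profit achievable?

Take jobs in profit order; each goes to the latest open slot no later than its deadline.
By profit: A(d2,62), H(d2,60), C(d3,52), B(d2,50), E(d1,43), D(d1,34), J(d1,33), I(d1,31), F(d1,17), G(d3,10)
A→slot 2; H→slot 1; C→slot 3; B skipped; E skipped; D skipped; J skipped; I skipped; F skipped; G skipped.
Profit = 60 + 62 + 52 = 174

174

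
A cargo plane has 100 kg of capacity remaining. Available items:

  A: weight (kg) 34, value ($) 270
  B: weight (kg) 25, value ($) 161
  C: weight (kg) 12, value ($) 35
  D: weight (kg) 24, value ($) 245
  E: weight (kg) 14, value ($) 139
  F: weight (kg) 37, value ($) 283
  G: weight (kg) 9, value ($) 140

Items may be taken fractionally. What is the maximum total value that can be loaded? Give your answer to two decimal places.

Sort by value per unit weight and fill in that order.
Order: G (140/9=15.56) > D (245/24=10.21) > E (139/14=9.93) > A (270/34=7.94) > F (283/37=7.65) > B (161/25=6.44) > C (35/12=2.92)
Fill: take G (9 @ 140) → take D (24 @ 245) → take E (14 @ 139) → take A (34 @ 270) → take 19/37 of F → 145.32; 100/100 used.
Total value = 939.32

939.32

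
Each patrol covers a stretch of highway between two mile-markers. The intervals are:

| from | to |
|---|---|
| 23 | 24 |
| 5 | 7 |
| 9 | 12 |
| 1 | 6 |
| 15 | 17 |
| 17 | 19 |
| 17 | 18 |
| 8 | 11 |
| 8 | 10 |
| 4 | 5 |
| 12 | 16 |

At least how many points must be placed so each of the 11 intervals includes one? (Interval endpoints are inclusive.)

5

Process intervals by earliest right end; each time one isn't hit yet, stab at its right endpoint.
By right end: [4,5]  [1,6]  [5,7]  [8,10]  [8,11]  [9,12]  [12,16]  [15,17]  [17,18]  [17,19]  [23,24]
[4,5] uncovered → point at 5; [8,10] uncovered → point at 10; [12,16] uncovered → point at 16; [17,18] uncovered → point at 18; [23,24] uncovered → point at 24.
Points: 5, 10, 16, 18, 24 (5 total).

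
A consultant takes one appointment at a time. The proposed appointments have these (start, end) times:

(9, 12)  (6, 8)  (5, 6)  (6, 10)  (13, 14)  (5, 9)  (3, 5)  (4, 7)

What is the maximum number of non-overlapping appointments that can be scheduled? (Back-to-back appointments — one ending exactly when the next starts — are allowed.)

5

Order by finish time; keep every interval that doesn't clash with the previous kept one.
Sorted by end: (3,5)  (5,6)  (4,7)  (6,8)  (5,9)  (6,10)  (9,12)  (13,14)
take (3,5); take (5,6); take (6,8); take (9,12); take (13,14).
Selected 5 appointments.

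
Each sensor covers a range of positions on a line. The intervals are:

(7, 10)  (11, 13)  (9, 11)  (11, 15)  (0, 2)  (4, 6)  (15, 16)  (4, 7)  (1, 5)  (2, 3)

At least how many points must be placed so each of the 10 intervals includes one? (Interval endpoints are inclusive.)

5

Process intervals by earliest right end; each time one isn't hit yet, stab at its right endpoint.
By right end: [0,2]  [2,3]  [1,5]  [4,6]  [4,7]  [7,10]  [9,11]  [11,13]  [11,15]  [15,16]
[0,2] uncovered → point at 2; [4,6] uncovered → point at 6; [7,10] uncovered → point at 10; [11,13] uncovered → point at 13; [15,16] uncovered → point at 16.
Points: 2, 6, 10, 13, 16 (5 total).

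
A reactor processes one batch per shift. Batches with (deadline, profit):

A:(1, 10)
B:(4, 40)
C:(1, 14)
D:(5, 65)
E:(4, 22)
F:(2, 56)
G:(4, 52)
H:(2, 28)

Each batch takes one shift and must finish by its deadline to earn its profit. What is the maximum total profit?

241

By profit: D(d5,65), F(d2,56), G(d4,52), B(d4,40), H(d2,28), E(d4,22), C(d1,14), A(d1,10)
D→slot 5; F→slot 2; G→slot 4; B→slot 3; H→slot 1; E skipped; C skipped; A skipped.
Profit = 28 + 56 + 40 + 52 + 65 = 241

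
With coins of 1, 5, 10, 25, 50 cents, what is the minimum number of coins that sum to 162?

Use the largest denomination that fits, subtract, and repeat.
162 − 3×50→12 − 1×10→2 − 2×1→0
Total coins = 3 + 1 + 2 = 6

6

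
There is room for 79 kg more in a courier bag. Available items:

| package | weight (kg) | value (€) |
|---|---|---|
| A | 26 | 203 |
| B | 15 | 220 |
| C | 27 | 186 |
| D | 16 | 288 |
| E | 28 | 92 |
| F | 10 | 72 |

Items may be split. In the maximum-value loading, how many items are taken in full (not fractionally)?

4

Sort by value per unit weight and fill in that order.
Ratios (sorted): D 18.00, B 14.67, A 7.81, F 7.20, C 6.89, E 3.29
take D (16 @ 288); take B (15 @ 220); take A (26 @ 203); take F (10 @ 72); take 12/27 of C → 82.67. Capacity used 79/79.
4 item(s) taken whole; one partial (take 12/27 of C).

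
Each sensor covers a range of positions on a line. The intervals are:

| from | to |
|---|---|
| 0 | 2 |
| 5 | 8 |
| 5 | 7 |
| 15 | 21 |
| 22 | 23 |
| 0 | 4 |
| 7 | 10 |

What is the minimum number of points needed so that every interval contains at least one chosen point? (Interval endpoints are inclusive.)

By right end: [0,2]  [0,4]  [5,7]  [5,8]  [7,10]  [15,21]  [22,23]
[0,2] uncovered → point at 2; [5,7] uncovered → point at 7; [15,21] uncovered → point at 21; [22,23] uncovered → point at 23.
Points: 2, 7, 21, 23 (4 total).

4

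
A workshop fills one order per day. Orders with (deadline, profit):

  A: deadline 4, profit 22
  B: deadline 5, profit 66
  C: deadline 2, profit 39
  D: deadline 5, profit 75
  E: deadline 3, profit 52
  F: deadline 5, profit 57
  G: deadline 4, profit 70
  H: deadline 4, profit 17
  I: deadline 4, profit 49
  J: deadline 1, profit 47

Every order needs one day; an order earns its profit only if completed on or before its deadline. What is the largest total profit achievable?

Take jobs in profit order; each goes to the latest open slot no later than its deadline.
By profit: D(d5,75), G(d4,70), B(d5,66), F(d5,57), E(d3,52), I(d4,49), J(d1,47), C(d2,39), A(d4,22), H(d4,17)
D→slot 5; G→slot 4; B→slot 3; F→slot 2; E→slot 1; I skipped; J skipped; C skipped; A skipped; H skipped.
Profit = 52 + 57 + 66 + 70 + 75 = 320

320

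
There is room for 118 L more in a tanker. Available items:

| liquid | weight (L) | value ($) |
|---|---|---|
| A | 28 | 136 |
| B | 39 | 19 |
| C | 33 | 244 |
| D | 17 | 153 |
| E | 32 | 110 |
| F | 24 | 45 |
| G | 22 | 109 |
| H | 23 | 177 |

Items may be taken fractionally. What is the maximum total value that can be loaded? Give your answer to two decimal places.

Greedy by value/weight ratio, highest first.
Order: D (153/17=9.00) > H (177/23=7.70) > C (244/33=7.39) > G (109/22=4.95) > A (136/28=4.86) > E (110/32=3.44) > F (45/24=1.88) > B (19/39=0.49)
Fill: take D (17 @ 153) → take H (23 @ 177) → take C (33 @ 244) → take G (22 @ 109) → take 23/28 of A → 111.71; 118/118 used.
Total value = 794.71

794.71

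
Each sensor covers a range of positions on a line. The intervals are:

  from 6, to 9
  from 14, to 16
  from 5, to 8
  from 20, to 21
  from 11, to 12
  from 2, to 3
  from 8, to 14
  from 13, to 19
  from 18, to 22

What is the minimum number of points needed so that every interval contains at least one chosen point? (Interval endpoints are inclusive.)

5

Sorted: [2,3] [5,8] [6,9] [11,12] [8,14] [14,16] [13,19] [20,21] [18,22]
{[2,3]} hit by 3; {[5,8],[6,9]} hit by 8; {[11,12],[8,14]} hit by 12; {[14,16],[13,19]} hit by 16; {[20,21],[18,22]} hit by 21.
Points: 3, 8, 12, 16, 21 (5 total).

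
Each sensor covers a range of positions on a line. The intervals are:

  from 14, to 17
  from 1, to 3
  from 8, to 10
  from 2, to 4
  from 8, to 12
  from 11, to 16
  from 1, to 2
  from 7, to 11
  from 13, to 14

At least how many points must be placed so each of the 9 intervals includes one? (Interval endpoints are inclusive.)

3

By right end: [1,2]  [1,3]  [2,4]  [8,10]  [7,11]  [8,12]  [13,14]  [11,16]  [14,17]
[1,2] uncovered → point at 2; [8,10] uncovered → point at 10; [13,14] uncovered → point at 14.
Points: 2, 10, 14 (3 total).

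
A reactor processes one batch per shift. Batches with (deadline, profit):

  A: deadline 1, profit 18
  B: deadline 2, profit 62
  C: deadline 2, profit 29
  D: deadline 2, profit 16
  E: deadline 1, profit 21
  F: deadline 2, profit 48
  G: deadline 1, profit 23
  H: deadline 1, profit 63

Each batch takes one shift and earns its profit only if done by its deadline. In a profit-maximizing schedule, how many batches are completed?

2

Take jobs in profit order; each goes to the latest open slot no later than its deadline.
Profit order: H=63 B=62 F=48 C=29 G=23 E=21 A=18 D=16
Assign: H→slot 1, B→slot 2, F skipped, C skipped, G skipped, E skipped, A skipped, D skipped.
Slots: [1:H] [2:B]
2 of 8 scheduled.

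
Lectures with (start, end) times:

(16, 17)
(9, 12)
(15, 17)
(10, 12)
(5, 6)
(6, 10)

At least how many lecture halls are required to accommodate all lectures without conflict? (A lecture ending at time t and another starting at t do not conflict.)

The answer is the maximum number of intervals overlapping at any instant.
starts: [5, 6, 9, 10, 15, 16]
ends:   [6, 10, 12, 12, 17, 17]
s5→1 e6→0 s6→1 s9→2  — peak 2.

2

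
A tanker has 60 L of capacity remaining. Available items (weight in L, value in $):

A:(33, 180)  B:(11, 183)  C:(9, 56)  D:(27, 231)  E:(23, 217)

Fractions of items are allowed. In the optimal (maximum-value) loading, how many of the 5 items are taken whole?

Order: B (183/11=16.64) > E (217/23=9.43) > D (231/27=8.56) > C (56/9=6.22) > A (180/33=5.45)
Fill: take B (11 @ 183) → take E (23 @ 217) → take 26/27 of D → 222.44; 60/60 used.
2 item(s) taken whole; one partial (take 26/27 of D).

2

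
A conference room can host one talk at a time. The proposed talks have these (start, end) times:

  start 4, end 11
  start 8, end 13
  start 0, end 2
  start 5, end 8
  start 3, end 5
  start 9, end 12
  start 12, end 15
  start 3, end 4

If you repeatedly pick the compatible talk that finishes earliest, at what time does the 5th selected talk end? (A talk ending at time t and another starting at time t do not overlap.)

Order by finish time; keep every interval that doesn't clash with the previous kept one.
By end time: (0,2), (3,4), (3,5), (5,8), (4,11), (9,12), (8,13), (12,15).
Pick (0,2); next start ≥ 2 → (3,4); next start ≥ 4 → (5,8); next start ≥ 8 → (9,12); next start ≥ 12 → (12,15).
Selected: (0,2) (3,4) (5,8) (9,12) (12,15)

15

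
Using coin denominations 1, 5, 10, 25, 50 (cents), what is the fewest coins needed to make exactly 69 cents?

7

Greedy: take as many of the largest coin as possible, then repeat with the remainder.
69 − 1×50→19 − 1×10→9 − 1×5→4 − 4×1→0
Total coins = 1 + 1 + 1 + 4 = 7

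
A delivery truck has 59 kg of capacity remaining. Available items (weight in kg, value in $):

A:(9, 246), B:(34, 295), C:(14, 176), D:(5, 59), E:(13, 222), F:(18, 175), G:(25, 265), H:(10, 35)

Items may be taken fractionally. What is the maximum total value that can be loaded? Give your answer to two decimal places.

893.80

Greedy by value/weight ratio, highest first.
Ratios (sorted): A 27.33, E 17.08, C 12.57, D 11.80, G 10.60, F 9.72, B 8.68, H 3.50
take A (9 @ 246); take E (13 @ 222); take C (14 @ 176); take D (5 @ 59); take 18/25 of G → 190.80. Capacity used 59/59.
Total value = 893.80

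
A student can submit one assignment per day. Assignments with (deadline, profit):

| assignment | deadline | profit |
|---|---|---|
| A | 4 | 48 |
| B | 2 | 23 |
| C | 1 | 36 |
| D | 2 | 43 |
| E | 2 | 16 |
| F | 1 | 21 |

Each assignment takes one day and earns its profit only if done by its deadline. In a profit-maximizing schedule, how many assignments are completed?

3

Profit order: A=48 D=43 C=36 B=23 F=21 E=16
Assign: A→slot 4, D→slot 2, C→slot 1, B skipped, F skipped, E skipped.
Slots: [1:C] [2:D] [4:A]
3 of 6 scheduled.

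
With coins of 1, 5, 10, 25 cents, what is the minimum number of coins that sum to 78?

6

78 = 3×25 + 3×1
Total coins = 3 + 3 = 6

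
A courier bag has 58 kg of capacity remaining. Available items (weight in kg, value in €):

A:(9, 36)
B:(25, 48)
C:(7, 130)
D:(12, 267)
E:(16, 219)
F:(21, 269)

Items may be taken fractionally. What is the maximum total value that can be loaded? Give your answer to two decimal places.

893.00

Ratios (sorted): D 22.25, C 18.57, E 13.69, F 12.81, A 4.00, B 1.92
take D (12 @ 267); take C (7 @ 130); take E (16 @ 219); take F (21 @ 269); take 2/9 of A → 8.00. Capacity used 58/58.
Total value = 893.00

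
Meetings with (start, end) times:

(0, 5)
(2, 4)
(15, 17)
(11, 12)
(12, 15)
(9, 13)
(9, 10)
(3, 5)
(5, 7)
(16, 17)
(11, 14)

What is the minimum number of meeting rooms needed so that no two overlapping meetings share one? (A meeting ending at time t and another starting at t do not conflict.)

3

The answer is the maximum number of intervals overlapping at any instant.
starts: [0, 2, 3, 5, 9, 9, 11, 11, 12, 15, 16]
ends:   [4, 5, 5, 7, 10, 12, 13, 14, 15, 17, 17]
s0→1 s2→2 s3→3  — peak 3.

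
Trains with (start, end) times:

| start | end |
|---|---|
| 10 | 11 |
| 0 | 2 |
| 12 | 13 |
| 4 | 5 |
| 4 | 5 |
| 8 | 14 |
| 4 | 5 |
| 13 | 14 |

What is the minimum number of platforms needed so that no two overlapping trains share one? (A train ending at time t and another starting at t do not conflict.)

Events (time:±→running): 0:+→1 2:-→0 4:+→1 4:+→2 4:+→3 … peak 3.

3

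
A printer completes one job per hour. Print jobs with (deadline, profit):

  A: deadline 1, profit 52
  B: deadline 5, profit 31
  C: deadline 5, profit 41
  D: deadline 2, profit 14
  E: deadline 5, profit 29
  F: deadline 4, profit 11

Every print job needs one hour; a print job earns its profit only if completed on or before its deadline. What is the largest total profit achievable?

By profit: A(d1,52), C(d5,41), B(d5,31), E(d5,29), D(d2,14), F(d4,11)
A→slot 1; C→slot 5; B→slot 4; E→slot 3; D→slot 2; F skipped.
Profit = 52 + 14 + 29 + 31 + 41 = 167

167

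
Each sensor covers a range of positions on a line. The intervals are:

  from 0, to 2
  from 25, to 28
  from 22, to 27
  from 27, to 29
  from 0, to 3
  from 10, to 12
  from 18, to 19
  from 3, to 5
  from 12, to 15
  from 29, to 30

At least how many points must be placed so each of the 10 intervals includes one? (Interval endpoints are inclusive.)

Sorted: [0,2] [0,3] [3,5] [10,12] [12,15] [18,19] [22,27] [25,28] [27,29] [29,30]
{[0,2],[0,3]} hit by 2; {[3,5]} hit by 5; {[10,12],[12,15]} hit by 12; {[18,19]} hit by 19; {[22,27],[25,28],[27,29]} hit by 27; {[29,30]} hit by 30.
Points: 2, 5, 12, 19, 27, 30 (6 total).

6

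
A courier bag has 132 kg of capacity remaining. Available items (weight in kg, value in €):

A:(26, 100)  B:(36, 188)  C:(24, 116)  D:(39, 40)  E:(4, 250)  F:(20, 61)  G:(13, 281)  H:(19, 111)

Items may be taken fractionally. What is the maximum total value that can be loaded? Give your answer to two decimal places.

Sort by value per unit weight and fill in that order.
Order: E (250/4=62.50) > G (281/13=21.62) > H (111/19=5.84) > B (188/36=5.22) > C (116/24=4.83) > A (100/26=3.85) > F (61/20=3.05) > D (40/39=1.03)
Fill: take E (4 @ 250) → take G (13 @ 281) → take H (19 @ 111) → take B (36 @ 188) → take C (24 @ 116) → take A (26 @ 100) → take 10/20 of F → 30.50; 132/132 used.
Total value = 1076.50

1076.50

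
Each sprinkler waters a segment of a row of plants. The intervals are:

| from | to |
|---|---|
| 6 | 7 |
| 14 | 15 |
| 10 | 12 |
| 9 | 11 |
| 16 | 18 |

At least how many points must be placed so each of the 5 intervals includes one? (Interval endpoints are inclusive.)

Process intervals by earliest right end; each time one isn't hit yet, stab at its right endpoint.
Sorted: [6,7] [9,11] [10,12] [14,15] [16,18]
{[6,7]} hit by 7; {[9,11],[10,12]} hit by 11; {[14,15]} hit by 15; {[16,18]} hit by 18.
Points: 7, 11, 15, 18 (4 total).

4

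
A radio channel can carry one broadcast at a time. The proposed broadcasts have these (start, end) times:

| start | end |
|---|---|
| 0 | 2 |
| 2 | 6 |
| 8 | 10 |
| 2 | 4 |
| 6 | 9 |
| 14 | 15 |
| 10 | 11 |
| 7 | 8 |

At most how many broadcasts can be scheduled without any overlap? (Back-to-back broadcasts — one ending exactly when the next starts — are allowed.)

By end time: (0,2), (2,4), (2,6), (7,8), (6,9), (8,10), (10,11), (14,15).
Pick (0,2); next start ≥ 2 → (2,4); next start ≥ 4 → (7,8); next start ≥ 8 → (8,10); next start ≥ 10 → (10,11); next start ≥ 11 → (14,15).
Selected 6 broadcasts.

6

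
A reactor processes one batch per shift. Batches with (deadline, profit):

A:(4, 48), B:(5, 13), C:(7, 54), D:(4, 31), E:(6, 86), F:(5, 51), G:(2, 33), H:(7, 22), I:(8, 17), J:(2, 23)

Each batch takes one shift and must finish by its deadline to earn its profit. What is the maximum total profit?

343

Sort by profit descending; place each in the latest free slot ≤ its deadline.
Profit order: E=86 C=54 F=51 A=48 G=33 D=31 J=23 H=22 I=17 B=13
Assign: E→slot 6, C→slot 7, F→slot 5, A→slot 4, G→slot 2, D→slot 3, J→slot 1, H skipped, I→slot 8, B skipped.
Slots: [1:J] [2:G] [3:D] [4:A] [5:F] [6:E] [7:C] [8:I]
Profit = 23 + 33 + 31 + 48 + 51 + 86 + 54 + 17 = 343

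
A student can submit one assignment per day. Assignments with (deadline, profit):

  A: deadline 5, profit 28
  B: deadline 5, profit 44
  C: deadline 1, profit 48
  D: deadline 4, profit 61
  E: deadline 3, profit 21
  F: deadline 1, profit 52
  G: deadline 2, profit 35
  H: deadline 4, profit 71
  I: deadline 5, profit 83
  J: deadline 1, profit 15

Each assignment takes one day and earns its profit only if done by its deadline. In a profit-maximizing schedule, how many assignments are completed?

5

Take jobs in profit order; each goes to the latest open slot no later than its deadline.
Profit order: I=83 H=71 D=61 F=52 C=48 B=44 G=35 A=28 E=21 J=15
Assign: I→slot 5, H→slot 4, D→slot 3, F→slot 1, C skipped, B→slot 2, G skipped, A skipped, E skipped, J skipped.
Slots: [1:F] [2:B] [3:D] [4:H] [5:I]
5 of 10 scheduled.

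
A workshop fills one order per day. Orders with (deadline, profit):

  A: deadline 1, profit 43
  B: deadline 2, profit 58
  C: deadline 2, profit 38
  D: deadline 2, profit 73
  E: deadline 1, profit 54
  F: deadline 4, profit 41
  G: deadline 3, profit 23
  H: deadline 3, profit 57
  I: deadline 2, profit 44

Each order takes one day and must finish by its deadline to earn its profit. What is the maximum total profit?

229

By profit: D(d2,73), B(d2,58), H(d3,57), E(d1,54), I(d2,44), A(d1,43), F(d4,41), C(d2,38), G(d3,23)
D→slot 2; B→slot 1; H→slot 3; E skipped; I skipped; A skipped; F→slot 4; C skipped; G skipped.
Profit = 58 + 73 + 57 + 41 = 229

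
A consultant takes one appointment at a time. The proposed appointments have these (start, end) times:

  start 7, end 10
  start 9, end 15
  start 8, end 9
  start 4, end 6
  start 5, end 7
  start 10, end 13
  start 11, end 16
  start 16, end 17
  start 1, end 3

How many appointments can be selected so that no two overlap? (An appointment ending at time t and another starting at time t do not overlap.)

5

Sorted by end: (1,3)  (4,6)  (5,7)  (8,9)  (7,10)  (10,13)  (9,15)  (11,16)  (16,17)
take (1,3); take (4,6); take (8,9); skip (7,10); take (10,13); take (16,17).
Selected 5 appointments.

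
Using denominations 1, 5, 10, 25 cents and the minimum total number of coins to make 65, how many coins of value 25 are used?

2

Use the largest denomination that fits, subtract, and repeat.
65 − 2×25→15 − 1×10→5 − 1×5→0
Count of 25: 2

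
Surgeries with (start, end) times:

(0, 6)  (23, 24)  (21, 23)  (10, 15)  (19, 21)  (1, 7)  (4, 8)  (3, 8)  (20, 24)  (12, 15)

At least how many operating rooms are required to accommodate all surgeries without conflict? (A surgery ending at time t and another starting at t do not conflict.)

4

The answer is the maximum number of intervals overlapping at any instant.
Events (time:±→running): 0:+→1 1:+→2 3:+→3 4:+→4 … peak 4.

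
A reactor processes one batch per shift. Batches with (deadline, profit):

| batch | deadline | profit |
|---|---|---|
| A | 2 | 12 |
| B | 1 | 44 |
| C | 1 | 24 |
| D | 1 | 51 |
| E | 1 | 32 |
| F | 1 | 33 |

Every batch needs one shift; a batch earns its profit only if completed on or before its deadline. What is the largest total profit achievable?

63

Sort by profit descending; place each in the latest free slot ≤ its deadline.
Profit order: D=51 B=44 F=33 E=32 C=24 A=12
Assign: D→slot 1, B skipped, F skipped, E skipped, C skipped, A→slot 2.
Slots: [1:D] [2:A]
Profit = 51 + 12 = 63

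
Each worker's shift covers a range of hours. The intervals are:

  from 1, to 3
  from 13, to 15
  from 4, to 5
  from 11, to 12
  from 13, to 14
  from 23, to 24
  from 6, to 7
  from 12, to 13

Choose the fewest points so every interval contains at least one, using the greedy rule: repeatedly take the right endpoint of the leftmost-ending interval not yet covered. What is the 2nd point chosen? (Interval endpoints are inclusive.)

Sort by right endpoint; whenever an interval is uncovered, place a point at its right end.
Sorted: [1,3] [4,5] [6,7] [11,12] [12,13] [13,14] [13,15] [23,24]
{[1,3]} hit by 3; {[4,5]} hit by 5; {[6,7]} hit by 7; {[11,12],[12,13]} hit by 12; {[13,14],[13,15]} hit by 14; {[23,24]} hit by 24.
Points: 3, 5, 7, 12, 14, 24 (6 total).

5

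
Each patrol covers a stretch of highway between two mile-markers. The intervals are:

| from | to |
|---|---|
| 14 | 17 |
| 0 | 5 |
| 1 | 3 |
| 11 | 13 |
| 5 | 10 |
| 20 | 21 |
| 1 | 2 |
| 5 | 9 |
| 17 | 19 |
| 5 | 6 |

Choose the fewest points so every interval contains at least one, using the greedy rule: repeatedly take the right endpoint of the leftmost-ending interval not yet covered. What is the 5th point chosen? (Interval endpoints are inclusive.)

Process intervals by earliest right end; each time one isn't hit yet, stab at its right endpoint.
By right end: [1,2]  [1,3]  [0,5]  [5,6]  [5,9]  [5,10]  [11,13]  [14,17]  [17,19]  [20,21]
[1,2] uncovered → point at 2; [5,6] uncovered → point at 6; [11,13] uncovered → point at 13; [14,17] uncovered → point at 17; [20,21] uncovered → point at 21.
Points: 2, 6, 13, 17, 21 (5 total).

21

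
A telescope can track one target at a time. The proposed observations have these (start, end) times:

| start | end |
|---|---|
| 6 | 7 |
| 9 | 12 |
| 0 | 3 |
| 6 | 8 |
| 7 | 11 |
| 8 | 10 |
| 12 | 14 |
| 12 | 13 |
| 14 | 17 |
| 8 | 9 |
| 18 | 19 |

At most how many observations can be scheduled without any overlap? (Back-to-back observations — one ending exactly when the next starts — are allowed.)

7

By end time: (0,3), (6,7), (6,8), (8,9), (8,10), (7,11), (9,12), (12,13), (12,14), (14,17), (18,19).
Pick (0,3); next start ≥ 3 → (6,7); next start ≥ 7 → (8,9); next start ≥ 9 → (9,12); next start ≥ 12 → (12,13); next start ≥ 13 → (14,17); next start ≥ 17 → (18,19).
Selected 7 observations.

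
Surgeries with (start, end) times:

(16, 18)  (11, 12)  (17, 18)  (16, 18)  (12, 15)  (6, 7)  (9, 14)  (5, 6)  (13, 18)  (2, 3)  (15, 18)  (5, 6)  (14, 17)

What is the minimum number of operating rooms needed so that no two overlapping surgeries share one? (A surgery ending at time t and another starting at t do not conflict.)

Events (time:±→running): 2:+→1 3:-→0 5:+→1 5:+→2 6:-→1 6:-→0 6:+→1 7:-→0 9:+→1 11:+→2 12:-→1 12:+→2 13:+→3 14:-→2 14:+→3 15:-→2 15:+→3 16:+→4 16:+→5 … peak 5.

5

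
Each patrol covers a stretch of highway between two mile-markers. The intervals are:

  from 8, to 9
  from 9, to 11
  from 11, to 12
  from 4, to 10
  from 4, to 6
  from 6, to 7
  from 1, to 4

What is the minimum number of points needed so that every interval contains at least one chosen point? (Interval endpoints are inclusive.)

4

Process intervals by earliest right end; each time one isn't hit yet, stab at its right endpoint.
Sorted: [1,4] [4,6] [6,7] [8,9] [4,10] [9,11] [11,12]
{[1,4],[4,6]} hit by 4; {[6,7]} hit by 7; {[8,9],[4,10],[9,11]} hit by 9; {[11,12]} hit by 12.
Points: 4, 7, 9, 12 (4 total).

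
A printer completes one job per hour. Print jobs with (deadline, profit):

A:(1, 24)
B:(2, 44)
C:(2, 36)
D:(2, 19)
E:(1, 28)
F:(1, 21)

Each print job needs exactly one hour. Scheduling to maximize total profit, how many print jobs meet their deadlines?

2

By profit: B(d2,44), C(d2,36), E(d1,28), A(d1,24), F(d1,21), D(d2,19)
B→slot 2; C→slot 1; E skipped; A skipped; F skipped; D skipped.
2 of 6 scheduled.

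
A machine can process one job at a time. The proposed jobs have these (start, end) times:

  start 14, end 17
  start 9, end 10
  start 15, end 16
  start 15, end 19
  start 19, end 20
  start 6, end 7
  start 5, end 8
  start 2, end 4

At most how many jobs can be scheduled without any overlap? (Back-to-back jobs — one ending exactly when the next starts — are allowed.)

By end time: (2,4), (6,7), (5,8), (9,10), (15,16), (14,17), (15,19), (19,20).
Pick (2,4); next start ≥ 4 → (6,7); next start ≥ 7 → (9,10); next start ≥ 10 → (15,16); next start ≥ 16 → (19,20).
Selected 5 jobs.

5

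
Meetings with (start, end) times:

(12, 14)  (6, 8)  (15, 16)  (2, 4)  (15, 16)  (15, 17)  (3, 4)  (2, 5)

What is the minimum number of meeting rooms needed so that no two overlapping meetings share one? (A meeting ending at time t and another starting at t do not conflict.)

3

Count concurrent intervals with a sweep; the peak is the room count.
starts: [2, 2, 3, 6, 12, 15, 15, 15]
ends:   [4, 4, 5, 8, 14, 16, 16, 17]
s2→1 s2→2 s3→3  — peak 3.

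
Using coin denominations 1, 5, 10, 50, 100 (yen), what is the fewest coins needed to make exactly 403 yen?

403 − 4×100→3 − 3×1→0
Total coins = 4 + 3 = 7

7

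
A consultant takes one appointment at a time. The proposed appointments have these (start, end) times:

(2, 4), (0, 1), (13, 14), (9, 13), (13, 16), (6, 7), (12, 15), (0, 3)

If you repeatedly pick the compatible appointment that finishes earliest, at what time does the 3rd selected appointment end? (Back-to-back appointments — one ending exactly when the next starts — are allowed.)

7

Greedy by earliest finish: after sorting by end time, pick each interval compatible with the last pick.
By end time: (0,1), (0,3), (2,4), (6,7), (9,13), (13,14), (12,15), (13,16).
Pick (0,1); next start ≥ 1 → (2,4); next start ≥ 4 → (6,7); next start ≥ 7 → (9,13); next start ≥ 13 → (13,14).
Selected: (0,1) (2,4) (6,7) (9,13) (13,14)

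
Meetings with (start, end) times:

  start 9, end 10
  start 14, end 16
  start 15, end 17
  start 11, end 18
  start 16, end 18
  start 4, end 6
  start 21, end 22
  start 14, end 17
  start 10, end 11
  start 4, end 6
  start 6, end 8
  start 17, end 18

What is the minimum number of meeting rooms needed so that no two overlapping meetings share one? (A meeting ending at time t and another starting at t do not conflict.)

4

starts: [4, 4, 6, 9, 10, 11, 14, 14, 15, 16, 17, 21]
ends:   [6, 6, 8, 10, 11, 16, 17, 17, 18, 18, 18, 22]
s4→1 s4→2 e6→1 e6→0 s6→1 e8→0 s9→1 e10→0 s10→1 e11→0 s11→1 s14→2 s14→3 s15→4  — peak 4.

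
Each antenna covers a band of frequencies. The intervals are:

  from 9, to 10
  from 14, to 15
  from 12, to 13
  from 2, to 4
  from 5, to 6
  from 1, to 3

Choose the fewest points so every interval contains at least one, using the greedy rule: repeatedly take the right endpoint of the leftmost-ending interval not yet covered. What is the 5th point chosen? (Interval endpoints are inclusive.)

15

By right end: [1,3]  [2,4]  [5,6]  [9,10]  [12,13]  [14,15]
[1,3] uncovered → point at 3; [5,6] uncovered → point at 6; [9,10] uncovered → point at 10; [12,13] uncovered → point at 13; [14,15] uncovered → point at 15.
Points: 3, 6, 10, 13, 15 (5 total).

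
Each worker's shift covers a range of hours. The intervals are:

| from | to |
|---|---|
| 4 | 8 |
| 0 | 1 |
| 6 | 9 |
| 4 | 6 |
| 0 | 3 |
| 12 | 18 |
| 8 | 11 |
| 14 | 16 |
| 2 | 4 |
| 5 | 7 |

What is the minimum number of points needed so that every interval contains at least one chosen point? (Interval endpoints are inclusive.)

5

Sort by right endpoint; whenever an interval is uncovered, place a point at its right end.
Sorted: [0,1] [0,3] [2,4] [4,6] [5,7] [4,8] [6,9] [8,11] [14,16] [12,18]
{[0,1],[0,3]} hit by 1; {[2,4],[4,6]} hit by 4; {[5,7],[4,8],[6,9]} hit by 7; {[8,11]} hit by 11; {[14,16],[12,18]} hit by 16.
Points: 1, 4, 7, 11, 16 (5 total).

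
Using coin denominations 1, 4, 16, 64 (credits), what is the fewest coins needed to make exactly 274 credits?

274 = 4×64 + 1×16 + 2×1
Total coins = 4 + 1 + 2 = 7

7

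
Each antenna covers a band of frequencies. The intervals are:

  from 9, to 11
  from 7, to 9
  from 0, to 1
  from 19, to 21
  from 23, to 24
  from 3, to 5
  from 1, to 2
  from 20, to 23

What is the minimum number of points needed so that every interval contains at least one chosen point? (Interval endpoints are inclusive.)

5

Sorted: [0,1] [1,2] [3,5] [7,9] [9,11] [19,21] [20,23] [23,24]
{[0,1],[1,2]} hit by 1; {[3,5]} hit by 5; {[7,9],[9,11]} hit by 9; {[19,21],[20,23]} hit by 21; {[23,24]} hit by 24.
Points: 1, 5, 9, 21, 24 (5 total).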